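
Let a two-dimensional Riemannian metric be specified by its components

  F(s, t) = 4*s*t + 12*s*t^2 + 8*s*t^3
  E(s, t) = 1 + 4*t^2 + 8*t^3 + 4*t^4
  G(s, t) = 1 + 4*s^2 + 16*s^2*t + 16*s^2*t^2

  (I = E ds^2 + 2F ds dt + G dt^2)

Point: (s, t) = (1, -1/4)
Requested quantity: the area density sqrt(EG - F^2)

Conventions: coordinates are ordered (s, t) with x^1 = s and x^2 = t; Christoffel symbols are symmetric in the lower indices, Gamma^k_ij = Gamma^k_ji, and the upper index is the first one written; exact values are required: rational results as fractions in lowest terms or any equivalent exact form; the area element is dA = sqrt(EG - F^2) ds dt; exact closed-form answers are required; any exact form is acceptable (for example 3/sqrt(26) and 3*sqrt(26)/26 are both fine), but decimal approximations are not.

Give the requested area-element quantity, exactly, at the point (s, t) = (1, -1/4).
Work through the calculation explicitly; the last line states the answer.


E = 73/64, F = -3/8, G = 2; EG - F^2 = 137/64

Answer: sqrt(EG - F^2) = sqrt(137)/8


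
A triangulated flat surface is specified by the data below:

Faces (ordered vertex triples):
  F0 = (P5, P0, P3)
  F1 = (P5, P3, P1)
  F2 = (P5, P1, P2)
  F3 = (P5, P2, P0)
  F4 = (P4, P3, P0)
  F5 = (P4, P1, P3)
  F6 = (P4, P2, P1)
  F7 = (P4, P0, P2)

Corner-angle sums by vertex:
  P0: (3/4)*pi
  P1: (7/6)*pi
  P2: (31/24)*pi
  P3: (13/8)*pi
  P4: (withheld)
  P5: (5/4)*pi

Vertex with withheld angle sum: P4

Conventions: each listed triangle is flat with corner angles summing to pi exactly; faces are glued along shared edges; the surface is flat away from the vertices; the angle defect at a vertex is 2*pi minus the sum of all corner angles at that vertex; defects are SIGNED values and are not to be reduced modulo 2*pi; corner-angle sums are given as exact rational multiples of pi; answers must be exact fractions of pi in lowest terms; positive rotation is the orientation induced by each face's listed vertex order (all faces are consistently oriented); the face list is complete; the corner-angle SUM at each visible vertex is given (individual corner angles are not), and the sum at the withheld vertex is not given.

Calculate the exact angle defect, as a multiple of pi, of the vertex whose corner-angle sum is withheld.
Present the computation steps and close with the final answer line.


V = 6, E = 12, F = 8; chi = V - E + F = 2
Gauss-Bonnet: total defect = 2*pi*chi = 4*pi; visible defects sum to (47/12)*pi

Answer: defect(P4) = pi/12


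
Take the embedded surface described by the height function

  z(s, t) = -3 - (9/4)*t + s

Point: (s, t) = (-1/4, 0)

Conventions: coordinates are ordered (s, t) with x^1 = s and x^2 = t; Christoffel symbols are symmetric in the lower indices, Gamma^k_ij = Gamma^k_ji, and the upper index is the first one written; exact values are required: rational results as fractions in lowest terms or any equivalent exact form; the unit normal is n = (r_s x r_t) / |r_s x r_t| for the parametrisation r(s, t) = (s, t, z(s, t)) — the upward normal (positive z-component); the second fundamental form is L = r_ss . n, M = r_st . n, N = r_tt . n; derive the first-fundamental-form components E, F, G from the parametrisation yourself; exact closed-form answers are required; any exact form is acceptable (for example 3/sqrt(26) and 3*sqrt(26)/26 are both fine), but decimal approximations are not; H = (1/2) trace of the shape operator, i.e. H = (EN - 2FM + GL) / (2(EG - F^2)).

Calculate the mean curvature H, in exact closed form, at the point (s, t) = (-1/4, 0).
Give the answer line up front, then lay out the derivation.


Answer: H = 0

z_s = 1, z_t = -9/4, z_ss = 0, z_st = 0, z_tt = 0
E = 2, F = -9/4, G = 97/16; answer radicand W^2 = 113/16
unnormalised second-form numerators: l = 0, m = 0, n = 0; L = l/sqrt(113/16), and similarly M = m/sqrt(W^2), N = n/sqrt(W^2)
H = (E*n - 2*F*m + G*l) / (2*(EG - F^2)*sqrt(W^2)); E*n - 2*F*m + G*l = 0, EG - F^2 = 113/16, so H = (0)/sqrt(113/16)


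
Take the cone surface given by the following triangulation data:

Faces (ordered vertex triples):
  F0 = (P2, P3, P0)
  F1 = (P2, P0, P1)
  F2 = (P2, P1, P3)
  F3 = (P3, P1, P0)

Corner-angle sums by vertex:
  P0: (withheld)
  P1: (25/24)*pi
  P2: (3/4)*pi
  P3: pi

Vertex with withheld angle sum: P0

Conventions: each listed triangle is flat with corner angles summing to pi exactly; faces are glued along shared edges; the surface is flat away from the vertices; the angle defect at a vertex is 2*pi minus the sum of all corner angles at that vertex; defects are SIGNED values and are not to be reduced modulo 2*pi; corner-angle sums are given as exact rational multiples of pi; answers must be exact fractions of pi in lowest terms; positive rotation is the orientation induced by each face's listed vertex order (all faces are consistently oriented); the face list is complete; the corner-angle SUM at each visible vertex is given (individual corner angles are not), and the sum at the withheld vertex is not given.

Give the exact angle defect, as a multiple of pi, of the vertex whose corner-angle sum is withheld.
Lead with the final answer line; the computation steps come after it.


Answer: defect(P0) = (19/24)*pi

V = 4, E = 6, F = 4; chi = V - E + F = 2
Gauss-Bonnet: total defect = 2*pi*chi = 4*pi; visible defects sum to (77/24)*pi


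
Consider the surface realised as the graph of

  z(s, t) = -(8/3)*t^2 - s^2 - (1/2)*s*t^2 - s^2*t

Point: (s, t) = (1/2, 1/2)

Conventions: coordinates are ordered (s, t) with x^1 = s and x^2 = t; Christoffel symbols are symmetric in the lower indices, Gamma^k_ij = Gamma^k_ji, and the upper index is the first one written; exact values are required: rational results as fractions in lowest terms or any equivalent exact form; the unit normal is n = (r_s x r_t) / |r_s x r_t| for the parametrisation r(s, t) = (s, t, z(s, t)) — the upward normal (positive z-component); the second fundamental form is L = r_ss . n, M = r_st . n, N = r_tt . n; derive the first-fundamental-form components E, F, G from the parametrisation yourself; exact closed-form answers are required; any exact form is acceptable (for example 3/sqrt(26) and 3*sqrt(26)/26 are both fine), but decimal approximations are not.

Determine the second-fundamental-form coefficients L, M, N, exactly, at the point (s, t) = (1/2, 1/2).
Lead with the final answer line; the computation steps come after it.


Answer: L = -72*sqrt(7873)/7873, M = -36*sqrt(7873)/7873, N = -140*sqrt(7873)/7873

z_s = -13/8, z_t = -19/6, z_ss = -3, z_st = -3/2, z_tt = -35/6
E = 233/64, F = 247/48, G = 397/36; answer radicand W^2 = 7873/576
unnormalised second-form numerators: l = -3, m = -3/2, n = -35/6; L = l/sqrt(7873/576), and similarly M = m/sqrt(W^2), N = n/sqrt(W^2)


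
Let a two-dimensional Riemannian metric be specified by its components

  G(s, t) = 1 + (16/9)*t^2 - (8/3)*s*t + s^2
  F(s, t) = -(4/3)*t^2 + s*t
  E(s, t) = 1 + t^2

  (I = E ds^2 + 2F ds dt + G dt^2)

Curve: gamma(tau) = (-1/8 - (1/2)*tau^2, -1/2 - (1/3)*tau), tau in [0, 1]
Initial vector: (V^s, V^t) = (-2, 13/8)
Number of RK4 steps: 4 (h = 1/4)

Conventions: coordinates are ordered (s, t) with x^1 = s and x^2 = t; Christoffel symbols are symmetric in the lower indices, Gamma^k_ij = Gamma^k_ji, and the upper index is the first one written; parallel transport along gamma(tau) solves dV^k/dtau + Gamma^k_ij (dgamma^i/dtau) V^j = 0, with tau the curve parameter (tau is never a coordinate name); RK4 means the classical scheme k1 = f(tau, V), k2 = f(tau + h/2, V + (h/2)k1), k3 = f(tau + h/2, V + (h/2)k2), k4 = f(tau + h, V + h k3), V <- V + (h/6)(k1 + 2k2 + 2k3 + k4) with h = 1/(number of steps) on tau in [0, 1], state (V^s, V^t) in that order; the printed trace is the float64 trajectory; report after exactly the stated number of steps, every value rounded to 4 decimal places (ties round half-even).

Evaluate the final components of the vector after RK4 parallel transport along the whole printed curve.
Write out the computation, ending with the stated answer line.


gamma'(tau) = (-tau, -1/3); f(tau, V)^k = -Gamma^k_ij(gamma(tau)) gamma'^i(tau) V^j; h = 1/4; intermediate values shown to 6 dp
curve data and Christoffel symbols at the stage parameters:
  tau = 0.000000: gamma = (-0.125000, -0.500000), gamma' = (0.000000, -0.333333); Gamma_sss = 0.000000, Gamma_sst = -0.323960, Gamma_stt = 0.431946, Gamma_tss = 0.000000, Gamma_tst = 0.350956, Gamma_ttt = -0.467942
  tau = 0.125000: gamma = (-0.132812, -0.541667), gamma' = (-0.125000, -0.333333); Gamma_sss = 0.000000, Gamma_sst = -0.330122, Gamma_stt = 0.440163, Gamma_tss = 0.000000, Gamma_tst = 0.359219, Gamma_ttt = -0.478959
  tau = 0.250000: gamma = (-0.156250, -0.583333), gamma' = (-0.250000, -0.333333); Gamma_sss = 0.000000, Gamma_sst = -0.337856, Gamma_stt = 0.450474, Gamma_tss = 0.000000, Gamma_tst = 0.359977, Gamma_ttt = -0.479970
  tau = 0.375000: gamma = (-0.195312, -0.625000), gamma' = (-0.375000, -0.333333); Gamma_sss = 0.000000, Gamma_sst = -0.347667, Gamma_stt = 0.463556, Gamma_tss = 0.000000, Gamma_tst = 0.354910, Gamma_ttt = -0.473214
  tau = 0.500000: gamma = (-0.250000, -0.666667), gamma' = (-0.500000, -0.333333); Gamma_sss = 0.000000, Gamma_sst = -0.359850, Gamma_stt = 0.479800, Gamma_tss = 0.000000, Gamma_tst = 0.344856, Gamma_ttt = -0.459808
  tau = 0.625000: gamma = (-0.320312, -0.708333), gamma' = (-0.625000, -0.333333); Gamma_sss = 0.000000, Gamma_sst = -0.374527, Gamma_stt = 0.499369, Gamma_tss = 0.000000, Gamma_tst = 0.330006, Gamma_ttt = -0.440007
  tau = 0.750000: gamma = (-0.406250, -0.750000), gamma' = (-0.750000, -0.333333); Gamma_sss = 0.000000, Gamma_sst = -0.391637, Gamma_stt = 0.522183, Gamma_tss = 0.000000, Gamma_tst = 0.310046, Gamma_ttt = -0.413395
  tau = 0.875000: gamma = (-0.507812, -0.791667), gamma' = (-0.875000, -0.333333); Gamma_sss = 0.000000, Gamma_sst = -0.410880, Gamma_stt = 0.547840, Gamma_tss = 0.000000, Gamma_tst = 0.284282, Gamma_ttt = -0.379043
  tau = 1.000000: gamma = (-0.625000, -0.833333), gamma' = (-1.000000, -0.333333); Gamma_sss = 0.000000, Gamma_sst = -0.431612, Gamma_stt = 0.575482, Gamma_tss = 0.000000, Gamma_tst = 0.251773, Gamma_ttt = -0.335698
step 0: V^s = -2.0000, V^t = 1.6250
step 1: k1 = (0.449944, -0.487439), k2 = (0.378833, -0.412223), k3 = (0.380802, -0.414366), k4 = (0.314464, -0.335053); V <- V + (h/6)(k1 + 2k2 + 2k3 + k4): V^s = -1.9048, V^t = 1.5218
step 2: k1 = (0.314498, -0.335090), k2 = (0.251927, -0.257175), k3 = (0.253068, -0.258340), k4 = (0.191764, -0.183774); V <- V + (h/6)(k1 + 2k2 + 2k3 + k4): V^s = -1.8417, V^t = 1.4573
step 3: k1 = (0.191775, -0.183784), k2 = (0.129934, -0.114489), k3 = (0.130314, -0.114823), k4 = (0.065217, -0.051630); V <- V + (h/6)(k1 + 2k2 + 2k3 + k4): V^s = -1.8093, V^t = 1.4283
step 4: k1 = (0.065267, -0.051670), k2 = (-0.004861, 0.003363), k3 = (-0.004878, 0.003375), k4 = (-0.082221, 0.047962); V <- V + (h/6)(k1 + 2k2 + 2k3 + k4): V^s = -1.8108, V^t = 1.4288

Answer: V^s = -1.8108, V^t = 1.4288


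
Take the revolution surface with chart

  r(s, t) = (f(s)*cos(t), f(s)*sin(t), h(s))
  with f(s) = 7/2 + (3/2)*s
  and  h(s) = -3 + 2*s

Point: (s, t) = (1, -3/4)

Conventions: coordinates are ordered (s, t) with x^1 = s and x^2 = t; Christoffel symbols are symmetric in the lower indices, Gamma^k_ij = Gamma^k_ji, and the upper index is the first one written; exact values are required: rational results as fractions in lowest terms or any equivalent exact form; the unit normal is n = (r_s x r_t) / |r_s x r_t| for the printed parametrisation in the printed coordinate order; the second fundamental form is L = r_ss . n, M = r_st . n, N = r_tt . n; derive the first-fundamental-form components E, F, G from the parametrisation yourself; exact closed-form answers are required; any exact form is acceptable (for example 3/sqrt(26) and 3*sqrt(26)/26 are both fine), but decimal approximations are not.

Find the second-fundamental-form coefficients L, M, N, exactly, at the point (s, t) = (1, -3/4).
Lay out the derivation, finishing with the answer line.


f = 5, f' = 3/2, f'' = 0, h' = 2, h'' = 0
E = 25/4, F = 0, G = 25; answer radicand W^2 = 25/4
unnormalised second-form numerators: l = 0, m = 0, n = 10; L = l/sqrt(25/4), and similarly M = m/sqrt(W^2), N = n/sqrt(W^2)

Answer: L = 0, M = 0, N = 4


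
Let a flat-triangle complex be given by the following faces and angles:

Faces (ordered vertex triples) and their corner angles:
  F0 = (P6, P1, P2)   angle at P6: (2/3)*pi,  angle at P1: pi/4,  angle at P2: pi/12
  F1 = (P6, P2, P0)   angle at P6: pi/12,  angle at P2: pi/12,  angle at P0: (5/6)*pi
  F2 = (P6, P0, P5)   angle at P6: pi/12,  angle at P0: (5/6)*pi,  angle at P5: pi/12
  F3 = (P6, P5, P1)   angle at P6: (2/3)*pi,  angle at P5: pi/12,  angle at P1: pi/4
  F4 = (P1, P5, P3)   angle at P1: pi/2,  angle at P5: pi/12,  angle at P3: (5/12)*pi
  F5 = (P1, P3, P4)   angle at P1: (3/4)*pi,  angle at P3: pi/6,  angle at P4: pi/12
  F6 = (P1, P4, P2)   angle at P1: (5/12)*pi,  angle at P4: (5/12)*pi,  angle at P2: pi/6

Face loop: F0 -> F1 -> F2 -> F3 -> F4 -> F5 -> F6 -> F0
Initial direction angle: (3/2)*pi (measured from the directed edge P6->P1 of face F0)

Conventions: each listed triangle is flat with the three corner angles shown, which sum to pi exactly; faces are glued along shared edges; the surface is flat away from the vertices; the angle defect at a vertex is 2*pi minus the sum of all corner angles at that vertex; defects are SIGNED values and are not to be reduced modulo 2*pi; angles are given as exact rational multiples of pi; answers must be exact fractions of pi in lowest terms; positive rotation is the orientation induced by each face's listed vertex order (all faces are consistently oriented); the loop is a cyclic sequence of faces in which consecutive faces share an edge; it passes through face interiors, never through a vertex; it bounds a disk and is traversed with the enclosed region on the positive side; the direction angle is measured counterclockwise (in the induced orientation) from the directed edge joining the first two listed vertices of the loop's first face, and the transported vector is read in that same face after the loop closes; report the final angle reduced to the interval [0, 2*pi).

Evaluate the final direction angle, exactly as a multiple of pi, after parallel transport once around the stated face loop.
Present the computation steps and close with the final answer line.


enclosed vertex P1: corner angles sum to (13/6)*pi, defect = 2*pi - (13/6)*pi = -pi/6
enclosed vertex P6: corner angles sum to (3/2)*pi, defect = 2*pi - (3/2)*pi = pi/2
the rotation equals the total enclosed defect, so the final angle is initial + defects (mod 2*pi)
final angle = (3/2)*pi + pi/3 = (11/6)*pi (mod 2*pi)

Answer: final direction angle = (11/6)*pi


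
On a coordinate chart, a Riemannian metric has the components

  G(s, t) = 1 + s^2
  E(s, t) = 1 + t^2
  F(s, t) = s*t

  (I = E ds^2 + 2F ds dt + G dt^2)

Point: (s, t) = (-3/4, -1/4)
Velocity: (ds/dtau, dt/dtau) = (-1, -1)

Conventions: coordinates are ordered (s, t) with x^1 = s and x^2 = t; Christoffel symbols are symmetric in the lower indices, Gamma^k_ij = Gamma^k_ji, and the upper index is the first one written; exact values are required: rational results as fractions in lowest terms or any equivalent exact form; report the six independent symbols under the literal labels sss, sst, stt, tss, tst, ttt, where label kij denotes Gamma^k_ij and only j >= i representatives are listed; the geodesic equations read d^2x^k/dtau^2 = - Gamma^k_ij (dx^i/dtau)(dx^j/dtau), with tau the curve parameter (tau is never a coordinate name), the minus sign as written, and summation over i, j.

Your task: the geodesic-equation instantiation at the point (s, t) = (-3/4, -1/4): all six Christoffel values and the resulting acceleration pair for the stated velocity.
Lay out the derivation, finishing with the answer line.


E = 17/16, F = 3/16, G = 25/16 at the point
E_s = 0, E_t = -1/2, F_s = -1/4, F_t = -3/4, G_s = -3/2, G_t = 0
EG - F^2 = 13/8;  g^inv = (8/13) * [[25/16, -3/16], [-3/16, 17/16]]
first-kind symbols [ij,l] = (1/2)(d_i g_jl + d_j g_il - d_l g_ij): [ss,s] = E_s/2 = 0, [ss,t] = F_s - E_t/2 = 0, [st,s] = E_t/2 = -1/4, [st,t] = G_s/2 = -3/4, [tt,s] = F_t - G_s/2 = 0, [tt,t] = G_t/2 = 0
Gamma^s_ij = (G*[ij,s] - F*[ij,t])/(EG - F^2), Gamma^t_ij = (E*[ij,t] - F*[ij,s])/(EG - F^2)
Gamma_sss = 0, Gamma_sst = -2/13, Gamma_stt = 0, Gamma_tss = 0, Gamma_tst = -6/13, Gamma_ttt = 0
d^2s/dtau^2 = -(Gamma_sss*(-1)^2 + 2*Gamma_sst*(-1)*(-1) + Gamma_stt*(-1)^2) = 4/13
d^2t/dtau^2 = -(Gamma_tss*(-1)^2 + 2*Gamma_tst*(-1)*(-1) + Gamma_ttt*(-1)^2) = 12/13

Answer: Gamma_sss = 0, Gamma_sst = -2/13, Gamma_stt = 0, Gamma_tss = 0, Gamma_tst = -6/13, Gamma_ttt = 0; accelerations (d^2s/dtau^2, d^2t/dtau^2) = (4/13, 12/13)


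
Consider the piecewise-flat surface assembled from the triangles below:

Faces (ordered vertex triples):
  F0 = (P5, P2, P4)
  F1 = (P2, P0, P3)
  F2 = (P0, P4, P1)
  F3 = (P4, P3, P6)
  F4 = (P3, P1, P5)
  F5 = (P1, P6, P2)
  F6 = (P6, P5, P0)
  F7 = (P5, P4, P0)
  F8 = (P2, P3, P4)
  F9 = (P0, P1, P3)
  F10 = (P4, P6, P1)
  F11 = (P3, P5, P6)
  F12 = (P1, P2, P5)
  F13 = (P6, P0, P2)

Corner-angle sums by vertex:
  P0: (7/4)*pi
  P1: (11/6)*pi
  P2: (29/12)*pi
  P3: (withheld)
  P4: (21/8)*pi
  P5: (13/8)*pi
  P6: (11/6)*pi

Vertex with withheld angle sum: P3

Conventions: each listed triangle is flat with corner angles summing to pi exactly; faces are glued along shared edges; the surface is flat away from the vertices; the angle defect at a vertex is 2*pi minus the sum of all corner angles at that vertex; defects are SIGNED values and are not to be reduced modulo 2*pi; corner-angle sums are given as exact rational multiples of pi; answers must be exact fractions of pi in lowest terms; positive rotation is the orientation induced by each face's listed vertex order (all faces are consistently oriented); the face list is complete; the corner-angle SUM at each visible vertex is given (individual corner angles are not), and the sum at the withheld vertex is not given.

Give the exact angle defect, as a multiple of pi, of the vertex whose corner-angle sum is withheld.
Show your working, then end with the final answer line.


V = 7, E = 21, F = 14; chi = V - E + F = 0
Gauss-Bonnet: total defect = 2*pi*chi = 0; visible defects sum to -pi/12

Answer: defect(P3) = pi/12


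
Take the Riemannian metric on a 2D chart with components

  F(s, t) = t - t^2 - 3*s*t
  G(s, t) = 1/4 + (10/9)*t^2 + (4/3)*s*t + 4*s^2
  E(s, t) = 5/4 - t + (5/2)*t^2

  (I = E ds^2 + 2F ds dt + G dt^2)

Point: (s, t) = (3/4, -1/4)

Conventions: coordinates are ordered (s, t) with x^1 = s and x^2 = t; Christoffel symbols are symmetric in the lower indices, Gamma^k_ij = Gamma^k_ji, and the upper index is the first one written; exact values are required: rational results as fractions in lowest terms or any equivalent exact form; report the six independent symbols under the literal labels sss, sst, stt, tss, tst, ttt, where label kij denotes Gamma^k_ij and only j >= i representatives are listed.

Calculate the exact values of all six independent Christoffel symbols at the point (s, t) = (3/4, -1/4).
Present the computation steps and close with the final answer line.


E = 53/32, F = 1/4, G = 167/72 at the point
E_s = 0, E_t = -9/4, F_s = 3/4, F_t = -3/4, G_s = 17/3, G_t = 4/9
EG - F^2 = 8707/2304;  g^inv = (2304/8707) * [[167/72, -1/4], [-1/4, 53/32]]
first-kind symbols [ij,l] = (1/2)(d_i g_jl + d_j g_il - d_l g_ij): [ss,s] = E_s/2 = 0, [ss,t] = F_s - E_t/2 = 15/8, [st,s] = E_t/2 = -9/8, [st,t] = G_s/2 = 17/6, [tt,s] = F_t - G_s/2 = -43/12, [tt,t] = G_t/2 = 2/9
Gamma^s_ij = (G*[ij,s] - F*[ij,t])/(EG - F^2), Gamma^t_ij = (E*[ij,t] - F*[ij,s])/(EG - F^2)

Answer: Gamma_sss = -1080/8707, Gamma_sst = -7644/8707, Gamma_stt = -57832/26121, Gamma_tss = 7155/8707, Gamma_tst = 11460/8707, Gamma_ttt = 2912/8707


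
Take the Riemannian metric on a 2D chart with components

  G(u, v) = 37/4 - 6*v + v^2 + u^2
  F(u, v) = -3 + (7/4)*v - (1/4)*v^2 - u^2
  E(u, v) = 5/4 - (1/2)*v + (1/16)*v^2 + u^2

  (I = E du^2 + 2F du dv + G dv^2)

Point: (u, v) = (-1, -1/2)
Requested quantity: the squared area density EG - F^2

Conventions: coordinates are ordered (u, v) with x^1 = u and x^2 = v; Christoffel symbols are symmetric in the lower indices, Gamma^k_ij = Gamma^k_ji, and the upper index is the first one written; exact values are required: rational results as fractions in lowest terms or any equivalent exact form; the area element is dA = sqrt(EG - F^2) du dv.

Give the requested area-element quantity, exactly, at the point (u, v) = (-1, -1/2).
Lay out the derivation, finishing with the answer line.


E = 161/64, F = -79/16, G = 27/2; EG - F^2 = 2453/256

Answer: EG - F^2 = 2453/256


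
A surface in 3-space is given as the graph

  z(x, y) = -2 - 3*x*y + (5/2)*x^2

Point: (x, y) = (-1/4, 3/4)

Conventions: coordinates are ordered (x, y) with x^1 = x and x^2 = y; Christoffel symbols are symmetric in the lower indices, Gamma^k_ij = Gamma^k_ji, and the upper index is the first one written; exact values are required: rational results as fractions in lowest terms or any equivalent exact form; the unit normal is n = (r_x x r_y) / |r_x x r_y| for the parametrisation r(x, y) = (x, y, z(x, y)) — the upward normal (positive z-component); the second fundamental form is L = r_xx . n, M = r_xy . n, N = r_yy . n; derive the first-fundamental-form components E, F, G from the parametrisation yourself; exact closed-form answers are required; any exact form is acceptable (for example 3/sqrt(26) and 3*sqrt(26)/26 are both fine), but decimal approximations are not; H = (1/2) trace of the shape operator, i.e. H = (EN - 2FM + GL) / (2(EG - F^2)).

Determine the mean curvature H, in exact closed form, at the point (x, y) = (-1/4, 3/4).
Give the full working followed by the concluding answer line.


z_x = -7/2, z_y = 3/4, z_xx = 5, z_xy = -3, z_yy = 0
E = 53/4, F = -21/8, G = 25/16; answer radicand W^2 = 221/16
unnormalised second-form numerators: l = 5, m = -3, n = 0; L = l/sqrt(221/16), and similarly M = m/sqrt(W^2), N = n/sqrt(W^2)
H = (E*n - 2*F*m + G*l) / (2*(EG - F^2)*sqrt(W^2)); E*n - 2*F*m + G*l = -127/16, EG - F^2 = 221/16, so H = (-127/442)/sqrt(221/16)

Answer: H = -254*sqrt(221)/48841


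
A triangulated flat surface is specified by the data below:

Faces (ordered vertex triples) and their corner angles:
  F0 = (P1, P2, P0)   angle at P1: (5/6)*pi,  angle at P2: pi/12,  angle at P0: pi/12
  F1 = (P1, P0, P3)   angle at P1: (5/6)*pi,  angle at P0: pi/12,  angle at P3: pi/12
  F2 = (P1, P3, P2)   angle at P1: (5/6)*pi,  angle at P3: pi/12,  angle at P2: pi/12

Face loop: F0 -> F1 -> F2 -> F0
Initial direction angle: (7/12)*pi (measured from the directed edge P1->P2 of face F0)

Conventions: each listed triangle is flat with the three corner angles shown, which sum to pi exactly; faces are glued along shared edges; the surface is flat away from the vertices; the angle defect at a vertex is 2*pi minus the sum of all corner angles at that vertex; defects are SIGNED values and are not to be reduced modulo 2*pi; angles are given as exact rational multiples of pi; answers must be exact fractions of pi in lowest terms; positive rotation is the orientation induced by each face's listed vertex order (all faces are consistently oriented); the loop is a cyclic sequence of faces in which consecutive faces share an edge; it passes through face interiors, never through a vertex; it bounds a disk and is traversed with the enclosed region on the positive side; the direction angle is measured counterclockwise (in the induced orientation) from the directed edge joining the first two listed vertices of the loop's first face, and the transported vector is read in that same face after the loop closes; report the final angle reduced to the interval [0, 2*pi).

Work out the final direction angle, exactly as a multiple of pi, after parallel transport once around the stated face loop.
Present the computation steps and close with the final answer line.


enclosed vertex P1: corner angles sum to (5/2)*pi, defect = 2*pi - (5/2)*pi = -pi/2
summing the enclosed defects onto the initial angle, mod 2*pi in the induced orientation:
final angle = (7/12)*pi - pi/2 = pi/12 (mod 2*pi)

Answer: final direction angle = pi/12


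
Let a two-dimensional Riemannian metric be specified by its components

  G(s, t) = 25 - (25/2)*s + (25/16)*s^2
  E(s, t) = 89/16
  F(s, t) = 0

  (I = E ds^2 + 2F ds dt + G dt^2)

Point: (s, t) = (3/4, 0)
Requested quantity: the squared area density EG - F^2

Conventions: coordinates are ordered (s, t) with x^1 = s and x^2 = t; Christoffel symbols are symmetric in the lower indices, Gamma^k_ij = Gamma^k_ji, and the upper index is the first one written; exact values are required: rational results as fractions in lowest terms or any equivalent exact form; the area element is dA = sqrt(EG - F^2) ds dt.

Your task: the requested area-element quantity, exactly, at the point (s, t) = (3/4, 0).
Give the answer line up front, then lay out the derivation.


Answer: EG - F^2 = 376025/4096

E = 89/16, F = 0, G = 4225/256; EG - F^2 = 376025/4096


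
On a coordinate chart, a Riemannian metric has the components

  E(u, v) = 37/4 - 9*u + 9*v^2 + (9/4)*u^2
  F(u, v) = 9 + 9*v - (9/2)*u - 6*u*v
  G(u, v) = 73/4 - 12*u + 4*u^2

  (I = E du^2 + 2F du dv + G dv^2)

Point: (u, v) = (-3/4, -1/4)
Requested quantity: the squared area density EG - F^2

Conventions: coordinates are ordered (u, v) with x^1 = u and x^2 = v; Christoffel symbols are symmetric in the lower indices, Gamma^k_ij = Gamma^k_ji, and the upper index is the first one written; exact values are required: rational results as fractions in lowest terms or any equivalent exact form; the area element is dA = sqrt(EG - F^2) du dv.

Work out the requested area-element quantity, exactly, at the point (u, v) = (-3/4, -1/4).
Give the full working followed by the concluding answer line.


E = 1141/64, F = 9, G = 59/2; EG - F^2 = 56951/128

Answer: EG - F^2 = 56951/128


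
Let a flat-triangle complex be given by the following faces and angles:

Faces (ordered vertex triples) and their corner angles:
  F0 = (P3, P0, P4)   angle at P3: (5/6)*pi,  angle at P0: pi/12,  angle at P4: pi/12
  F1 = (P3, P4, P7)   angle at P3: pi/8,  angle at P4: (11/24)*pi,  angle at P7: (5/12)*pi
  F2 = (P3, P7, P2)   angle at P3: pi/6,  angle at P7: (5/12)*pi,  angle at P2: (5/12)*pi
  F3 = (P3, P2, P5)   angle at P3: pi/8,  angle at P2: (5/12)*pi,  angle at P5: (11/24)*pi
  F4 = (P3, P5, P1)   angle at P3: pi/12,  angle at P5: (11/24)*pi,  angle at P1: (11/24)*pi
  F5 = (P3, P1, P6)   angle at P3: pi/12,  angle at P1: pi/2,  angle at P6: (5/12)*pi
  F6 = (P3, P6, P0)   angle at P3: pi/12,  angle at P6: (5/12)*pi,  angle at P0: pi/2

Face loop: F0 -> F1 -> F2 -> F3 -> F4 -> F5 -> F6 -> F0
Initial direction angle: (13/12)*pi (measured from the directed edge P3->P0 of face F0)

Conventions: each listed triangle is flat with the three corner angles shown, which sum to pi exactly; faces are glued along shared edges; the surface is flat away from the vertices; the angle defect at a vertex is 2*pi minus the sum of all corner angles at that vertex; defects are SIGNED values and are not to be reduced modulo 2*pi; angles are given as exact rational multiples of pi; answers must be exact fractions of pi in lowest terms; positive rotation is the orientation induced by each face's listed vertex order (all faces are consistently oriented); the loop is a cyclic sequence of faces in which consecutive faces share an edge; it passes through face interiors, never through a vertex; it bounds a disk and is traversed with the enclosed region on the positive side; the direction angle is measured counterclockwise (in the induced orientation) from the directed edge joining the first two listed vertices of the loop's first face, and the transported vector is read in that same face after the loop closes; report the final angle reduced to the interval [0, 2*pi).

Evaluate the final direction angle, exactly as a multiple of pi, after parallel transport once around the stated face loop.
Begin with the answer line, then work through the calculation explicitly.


Answer: final direction angle = (19/12)*pi

enclosed vertex P3: corner angles sum to (3/2)*pi, defect = 2*pi - (3/2)*pi = pi/2
transport around the loop rotates by the sum of enclosed defects; add to the initial angle mod 2*pi
final angle = (13/12)*pi + pi/2 = (19/12)*pi (mod 2*pi)


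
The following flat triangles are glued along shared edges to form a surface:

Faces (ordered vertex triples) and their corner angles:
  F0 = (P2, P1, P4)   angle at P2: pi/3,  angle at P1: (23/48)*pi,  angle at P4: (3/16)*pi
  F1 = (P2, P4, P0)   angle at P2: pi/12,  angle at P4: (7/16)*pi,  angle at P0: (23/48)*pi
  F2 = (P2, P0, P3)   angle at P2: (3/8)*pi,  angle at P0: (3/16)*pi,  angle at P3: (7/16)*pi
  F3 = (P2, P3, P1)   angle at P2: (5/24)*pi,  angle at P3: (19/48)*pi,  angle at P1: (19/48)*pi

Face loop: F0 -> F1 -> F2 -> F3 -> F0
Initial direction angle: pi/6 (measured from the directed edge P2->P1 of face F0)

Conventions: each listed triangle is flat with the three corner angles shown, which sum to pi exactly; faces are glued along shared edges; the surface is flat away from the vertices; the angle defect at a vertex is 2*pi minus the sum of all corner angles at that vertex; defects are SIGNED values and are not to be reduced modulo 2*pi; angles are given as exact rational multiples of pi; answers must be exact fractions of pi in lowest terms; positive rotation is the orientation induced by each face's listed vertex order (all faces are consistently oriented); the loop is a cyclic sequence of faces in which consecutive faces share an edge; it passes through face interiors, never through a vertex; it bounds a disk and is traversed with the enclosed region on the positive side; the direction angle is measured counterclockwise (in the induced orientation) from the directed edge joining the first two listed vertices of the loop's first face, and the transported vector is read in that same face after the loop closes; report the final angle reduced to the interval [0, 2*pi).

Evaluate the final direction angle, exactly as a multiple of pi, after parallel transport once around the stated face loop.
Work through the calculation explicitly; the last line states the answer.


enclosed vertex P2: corner angles sum to pi, defect = 2*pi - pi = pi
final direction = starting direction + enclosed defect total, reduced mod 2*pi (induced orientation)
final angle = pi/6 + pi = (7/6)*pi (mod 2*pi)

Answer: final direction angle = (7/6)*pi


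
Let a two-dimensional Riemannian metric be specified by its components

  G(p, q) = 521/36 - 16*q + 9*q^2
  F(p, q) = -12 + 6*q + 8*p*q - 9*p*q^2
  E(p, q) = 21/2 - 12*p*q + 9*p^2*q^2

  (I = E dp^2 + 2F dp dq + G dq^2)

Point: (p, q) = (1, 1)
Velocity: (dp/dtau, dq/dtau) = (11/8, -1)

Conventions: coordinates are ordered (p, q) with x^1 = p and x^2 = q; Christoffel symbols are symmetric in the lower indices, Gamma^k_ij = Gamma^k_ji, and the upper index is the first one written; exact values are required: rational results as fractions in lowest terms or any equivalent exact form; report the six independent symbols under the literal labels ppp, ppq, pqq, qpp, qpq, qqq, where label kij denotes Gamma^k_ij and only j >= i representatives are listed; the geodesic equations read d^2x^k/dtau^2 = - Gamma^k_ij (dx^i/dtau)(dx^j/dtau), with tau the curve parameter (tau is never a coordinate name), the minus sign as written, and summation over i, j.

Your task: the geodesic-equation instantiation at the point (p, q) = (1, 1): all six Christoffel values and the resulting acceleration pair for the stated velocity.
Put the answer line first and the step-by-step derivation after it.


Answer: Gamma_ppp = -134/169, Gamma_ppq = 538/169, Gamma_pqq = -1648/507, Gamma_qpp = -216/169, Gamma_qpq = 504/169, Gamma_qqq = -492/169; accelerations (d^2p/dtau^2, d^2q/dtau^2) = (16853/1248, 1407/104)

E = 15/2, F = -7, G = 269/36 at the point
E_p = 6, E_q = 6, F_p = -1, F_q = -4, G_p = 0, G_q = 2
EG - F^2 = 169/24;  g^inv = (24/169) * [[269/36, 7], [7, 15/2]]
first-kind symbols [ij,l] = (1/2)(d_i g_jl + d_j g_il - d_l g_ij): [pp,p] = E_p/2 = 3, [pp,q] = F_p - E_q/2 = -4, [pq,p] = E_q/2 = 3, [pq,q] = G_p/2 = 0, [qq,p] = F_q - G_p/2 = -4, [qq,q] = G_q/2 = 1
Gamma^p_ij = (G*[ij,p] - F*[ij,q])/(EG - F^2), Gamma^q_ij = (E*[ij,q] - F*[ij,p])/(EG - F^2)
Gamma_ppp = -134/169, Gamma_ppq = 538/169, Gamma_pqq = -1648/507, Gamma_qpp = -216/169, Gamma_qpq = 504/169, Gamma_qqq = -492/169
d^2p/dtau^2 = -(Gamma_ppp*(11/8)^2 + 2*Gamma_ppq*(11/8)*(-1) + Gamma_pqq*(-1)^2) = 16853/1248
d^2q/dtau^2 = -(Gamma_qpp*(11/8)^2 + 2*Gamma_qpq*(11/8)*(-1) + Gamma_qqq*(-1)^2) = 1407/104


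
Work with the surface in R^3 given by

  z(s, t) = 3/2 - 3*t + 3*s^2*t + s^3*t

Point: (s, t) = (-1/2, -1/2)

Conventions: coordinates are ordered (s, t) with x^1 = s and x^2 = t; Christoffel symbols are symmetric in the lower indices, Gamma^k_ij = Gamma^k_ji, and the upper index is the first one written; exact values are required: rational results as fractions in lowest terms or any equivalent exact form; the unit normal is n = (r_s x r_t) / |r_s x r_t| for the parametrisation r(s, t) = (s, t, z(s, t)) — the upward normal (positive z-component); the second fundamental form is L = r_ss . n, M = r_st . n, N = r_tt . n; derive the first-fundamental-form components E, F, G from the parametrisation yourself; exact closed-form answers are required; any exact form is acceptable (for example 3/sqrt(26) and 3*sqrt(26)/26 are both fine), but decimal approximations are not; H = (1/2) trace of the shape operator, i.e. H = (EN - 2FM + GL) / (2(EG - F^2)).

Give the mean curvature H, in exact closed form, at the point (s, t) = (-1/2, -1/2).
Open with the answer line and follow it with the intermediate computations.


Answer: H = -1407*sqrt(506)/64009

z_s = 9/8, z_t = -19/8, z_ss = -3/2, z_st = -9/4, z_tt = 0
E = 145/64, F = -171/64, G = 425/64; answer radicand W^2 = 253/32
unnormalised second-form numerators: l = -3/2, m = -9/4, n = 0; L = l/sqrt(253/32), and similarly M = m/sqrt(W^2), N = n/sqrt(W^2)
H = (E*n - 2*F*m + G*l) / (2*(EG - F^2)*sqrt(W^2)); E*n - 2*F*m + G*l = -1407/64, EG - F^2 = 253/32, so H = (-1407/1012)/sqrt(253/32)


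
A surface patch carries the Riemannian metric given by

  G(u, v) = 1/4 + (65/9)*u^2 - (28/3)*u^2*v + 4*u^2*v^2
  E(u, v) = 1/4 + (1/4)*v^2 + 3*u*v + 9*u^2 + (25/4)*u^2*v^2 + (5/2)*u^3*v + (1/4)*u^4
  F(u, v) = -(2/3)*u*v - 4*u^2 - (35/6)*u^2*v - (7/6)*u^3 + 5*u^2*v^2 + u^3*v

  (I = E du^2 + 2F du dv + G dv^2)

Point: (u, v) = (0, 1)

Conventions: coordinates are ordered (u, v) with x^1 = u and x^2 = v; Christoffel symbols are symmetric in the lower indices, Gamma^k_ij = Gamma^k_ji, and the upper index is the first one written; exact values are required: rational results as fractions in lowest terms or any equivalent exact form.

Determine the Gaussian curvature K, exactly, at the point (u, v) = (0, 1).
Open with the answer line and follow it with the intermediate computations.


Answer: K = -193/9

E = 1/2, F = 0, G = 1/4, EG - F^2 = 1/8 at the point
E_u = 3, E_v = 1/2, F_u = -2/3, F_v = 0, G_u = 0, G_v = 0
E_vv = 1/2, F_uv = -2/3, G_uu = 34/9
Using the Brioschi determinant formula for K from the metric derivatives:
M1 = [[-E_vv/2 + F_uv - G_uu/2, E_u/2, F_u - E_v/2], [F_v - G_u/2, E, F], [G_v/2, F, G]] = [[-101/36, 3/2, -11/12], [0, 1/2, 0], [0, 0, 1/4]]; det M1 = -101/288
M2 = [[0, E_v/2, G_u/2], [E_v/2, E, F], [G_u/2, F, G]] = [[0, 1/4, 0], [1/4, 1/2, 0], [0, 0, 1/4]]; det M2 = -1/64
det M1 - det M2 = -193/576; K = -193/576 / (1/8)^2 = -193/9


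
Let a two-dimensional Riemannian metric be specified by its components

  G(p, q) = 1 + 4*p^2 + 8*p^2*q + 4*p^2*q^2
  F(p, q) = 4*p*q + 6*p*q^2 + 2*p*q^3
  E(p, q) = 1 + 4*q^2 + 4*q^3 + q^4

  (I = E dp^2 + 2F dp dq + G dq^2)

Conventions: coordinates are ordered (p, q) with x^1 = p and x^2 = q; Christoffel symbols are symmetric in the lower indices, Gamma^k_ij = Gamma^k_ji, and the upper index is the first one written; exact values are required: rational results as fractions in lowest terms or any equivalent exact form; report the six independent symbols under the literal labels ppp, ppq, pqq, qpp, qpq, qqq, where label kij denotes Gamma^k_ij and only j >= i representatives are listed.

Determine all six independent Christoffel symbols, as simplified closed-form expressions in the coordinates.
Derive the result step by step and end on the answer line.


E = 1 + 4*q^2 + 4*q^3 + q^4; F = 4*p*q + 6*p*q^2 + 2*p*q^3; G = 1 + 4*p^2 + 8*p^2*q + 4*p^2*q^2
Gamma^k_ij = (1/2) g^{kl} (d_i g_jl + d_j g_il - d_l g_ij), with g^inv = (1/(EG-F^2)) [[G, -F], [-F, E]]
first partials: E_p = 0, E_q = 8*q + 12*q^2 + 4*q^3, F_p = 4*q + 6*q^2 + 2*q^3, F_q = 4*p + 12*p*q + 6*p*q^2, G_p = 8*p + 16*p*q + 8*p*q^2, G_q = 8*p^2 + 8*p^2*q
D = EG - F^2 = 1 + 4*q^2 + 4*p^2 + 4*q^3 + 8*p^2*q + q^4 + 4*p^2*q^2
expanded: Gamma^p_pp = (G E_p - 2F F_p + F E_q)/(2D), Gamma^p_pq = (G E_q - F G_p)/(2D), Gamma^p_qq = (2G F_q - G G_p - F G_q)/(2D), Gamma^q_pp = (2E F_p - E E_q - F E_p)/(2D), Gamma^q_pq = (E G_p - F E_q)/(2D), Gamma^q_qq = (E G_q - 2F F_q + F G_p)/(2D); substitute and cancel common factors

Answer: Gamma_ppp = 0, Gamma_ppq = (2*q^3 + 6*q^2 + 4*q)/(4*p^2*q^2 + 8*p^2*q + 4*p^2 + q^4 + 4*q^3 + 4*q^2 + 1), Gamma_pqq = (2*p*q^2 + 4*p*q)/(4*p^2*q^2 + 8*p^2*q + 4*p^2 + q^4 + 4*q^3 + 4*q^2 + 1), Gamma_qpp = 0, Gamma_qpq = (4*p*q^2 + 8*p*q + 4*p)/(4*p^2*q^2 + 8*p^2*q + 4*p^2 + q^4 + 4*q^3 + 4*q^2 + 1), Gamma_qqq = (4*p^2*q + 4*p^2)/(4*p^2*q^2 + 8*p^2*q + 4*p^2 + q^4 + 4*q^3 + 4*q^2 + 1)


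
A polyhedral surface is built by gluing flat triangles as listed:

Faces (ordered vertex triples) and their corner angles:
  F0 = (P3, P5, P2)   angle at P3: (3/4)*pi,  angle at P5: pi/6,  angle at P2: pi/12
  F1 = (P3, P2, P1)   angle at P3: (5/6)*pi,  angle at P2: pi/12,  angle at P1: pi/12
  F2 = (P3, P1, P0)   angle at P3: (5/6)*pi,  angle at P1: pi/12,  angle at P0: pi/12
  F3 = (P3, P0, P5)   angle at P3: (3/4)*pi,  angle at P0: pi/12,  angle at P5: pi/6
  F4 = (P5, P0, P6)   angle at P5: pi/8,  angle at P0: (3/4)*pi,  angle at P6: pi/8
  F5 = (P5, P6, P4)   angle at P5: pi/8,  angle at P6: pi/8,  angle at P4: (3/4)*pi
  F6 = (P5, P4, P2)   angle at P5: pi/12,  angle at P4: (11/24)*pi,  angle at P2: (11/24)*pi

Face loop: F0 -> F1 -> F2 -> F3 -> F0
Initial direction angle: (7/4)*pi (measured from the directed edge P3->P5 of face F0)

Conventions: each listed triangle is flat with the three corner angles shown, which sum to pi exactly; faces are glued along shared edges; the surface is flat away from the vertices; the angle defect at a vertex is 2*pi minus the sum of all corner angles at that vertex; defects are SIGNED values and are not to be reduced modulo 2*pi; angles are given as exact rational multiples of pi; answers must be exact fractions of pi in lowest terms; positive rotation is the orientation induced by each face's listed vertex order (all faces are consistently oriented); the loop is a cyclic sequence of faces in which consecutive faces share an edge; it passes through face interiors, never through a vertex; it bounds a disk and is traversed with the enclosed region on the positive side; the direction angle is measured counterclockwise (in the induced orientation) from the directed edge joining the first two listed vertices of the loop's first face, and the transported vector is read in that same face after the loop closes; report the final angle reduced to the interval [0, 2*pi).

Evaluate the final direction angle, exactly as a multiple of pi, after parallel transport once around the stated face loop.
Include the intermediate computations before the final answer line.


enclosed vertex P3: corner angles sum to (19/6)*pi, defect = 2*pi - (19/6)*pi = (-7/6)*pi
holonomy = initial angle + sum of enclosed defects (mod 2*pi), positive in the induced orientation
final angle = (7/4)*pi - (7/6)*pi = (7/12)*pi (mod 2*pi)

Answer: final direction angle = (7/12)*pi


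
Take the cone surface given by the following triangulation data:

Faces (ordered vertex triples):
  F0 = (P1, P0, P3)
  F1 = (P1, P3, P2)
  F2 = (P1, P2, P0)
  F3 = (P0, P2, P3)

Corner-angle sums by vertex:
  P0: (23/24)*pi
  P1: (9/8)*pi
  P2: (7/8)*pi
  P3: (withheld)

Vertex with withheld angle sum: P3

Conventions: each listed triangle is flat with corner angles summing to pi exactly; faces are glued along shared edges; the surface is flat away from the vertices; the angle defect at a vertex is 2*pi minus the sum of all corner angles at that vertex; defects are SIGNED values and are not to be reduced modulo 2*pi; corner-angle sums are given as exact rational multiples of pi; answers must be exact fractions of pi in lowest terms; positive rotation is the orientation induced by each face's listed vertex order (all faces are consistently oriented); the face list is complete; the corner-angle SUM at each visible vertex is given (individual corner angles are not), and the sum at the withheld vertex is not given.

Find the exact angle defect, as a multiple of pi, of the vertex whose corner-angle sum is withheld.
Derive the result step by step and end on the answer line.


V = 4, E = 6, F = 4; chi = V - E + F = 2
Gauss-Bonnet: total defect = 2*pi*chi = 4*pi; visible defects sum to (73/24)*pi

Answer: defect(P3) = (23/24)*pi
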